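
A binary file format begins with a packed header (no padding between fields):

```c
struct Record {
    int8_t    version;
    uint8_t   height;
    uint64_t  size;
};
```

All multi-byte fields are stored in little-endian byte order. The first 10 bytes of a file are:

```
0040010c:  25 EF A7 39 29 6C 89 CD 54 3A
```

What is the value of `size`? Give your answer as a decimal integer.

4203210342352370087

`size` follows `version` (1 B), `height` (1 B), so it starts at offset 1 + 1 = 2 and occupies 8 bytes.
Bytes at offsets 2..9: A7 39 29 6C 89 CD 54 3A.
In little-endian order the low byte comes first in memory.
Reassemble most-significant byte first: 3A 54 CD 89 6C 29 39 A7 → 0x3A54CD896C2939A7.
0x3A54CD896C2939A7 = 4203210342352370087.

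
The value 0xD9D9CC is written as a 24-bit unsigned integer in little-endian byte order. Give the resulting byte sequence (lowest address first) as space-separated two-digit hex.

CC D9 D9

Split into bytes (most-significant first): D9 D9 CC.
Little-endian stores the least-significant byte at the lowest address.
So at ascending addresses the bytes are CC D9 D9.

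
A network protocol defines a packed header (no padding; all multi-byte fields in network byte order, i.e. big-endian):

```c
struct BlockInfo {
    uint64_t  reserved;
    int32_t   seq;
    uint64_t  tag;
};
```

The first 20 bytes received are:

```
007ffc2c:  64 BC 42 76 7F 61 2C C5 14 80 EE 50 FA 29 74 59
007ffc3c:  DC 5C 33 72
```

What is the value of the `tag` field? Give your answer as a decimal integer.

18026066912825062258

`tag` follows `reserved` (8 B), `seq` (4 B), so it starts at offset 8 + 4 = 12 and occupies 8 bytes.
Bytes at offsets 12..19: FA 29 74 59 DC 5C 33 72.
In big-endian order the high byte comes first in memory.
The bytes are already most-significant first: 0xFA297459DC5C3372.
0xFA297459DC5C3372 = 18026066912825062258.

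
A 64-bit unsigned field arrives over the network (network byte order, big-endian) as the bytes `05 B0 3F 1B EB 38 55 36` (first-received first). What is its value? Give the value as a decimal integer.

409896955233719606

Big-endian stores the most-significant byte at the lowest address.
The bytes are already most-significant first: 0x05B03F1BEB385536.
0x05B03F1BEB385536 = 409896955233719606.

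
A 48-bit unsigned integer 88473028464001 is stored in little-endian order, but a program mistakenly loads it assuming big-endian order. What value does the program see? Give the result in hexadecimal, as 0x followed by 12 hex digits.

88473028464001 in 48-bit hexadecimal is 0x50773B6F0D81.
Stored little-endian, the bytes at ascending addresses are 81 0D 6F 3B 77 50.
Read back as big-endian, the last byte is least significant, giving 0x810D6F3B7750.

0x810D6F3B7750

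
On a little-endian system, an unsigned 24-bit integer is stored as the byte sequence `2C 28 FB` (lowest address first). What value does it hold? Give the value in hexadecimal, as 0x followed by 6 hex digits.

0xFB282C

Little-endian: lowest address holds the least-significant byte.
Reassemble most-significant byte first: FB 28 2C → 0xFB282C.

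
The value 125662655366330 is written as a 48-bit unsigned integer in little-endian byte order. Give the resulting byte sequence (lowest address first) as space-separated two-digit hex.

125662655366330 in hexadecimal, padded to 48 bits, is 0x724A1DEF44BA.
Split into bytes (most-significant first): 72 4A 1D EF 44 BA.
Little-endian: lowest address holds the least-significant byte.
So at ascending addresses the bytes are BA 44 EF 1D 4A 72.

BA 44 EF 1D 4A 72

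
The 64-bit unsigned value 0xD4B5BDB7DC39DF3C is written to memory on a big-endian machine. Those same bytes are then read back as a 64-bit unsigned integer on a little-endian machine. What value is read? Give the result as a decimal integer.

4386288182220404180

Stored big-endian, the bytes at ascending addresses are D4 B5 BD B7 DC 39 DF 3C.
Read back as little-endian, the first byte is least significant, giving 0x3CDF39DCB7BDB5D4.
0x3CDF39DCB7BDB5D4 = 4386288182220404180.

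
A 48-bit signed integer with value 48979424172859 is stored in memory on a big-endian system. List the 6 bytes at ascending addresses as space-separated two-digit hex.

2C 8B E9 2D DB 3B

48979424172859 in hexadecimal, padded to 48 bits, is 0x2C8BE92DDB3B.
Split into bytes (most-significant first): 2C 8B E9 2D DB 3B.
Big-endian stores the most-significant byte at the lowest address.
So the memory order matches the most-significant-first order: 2C 8B E9 2D DB 3B.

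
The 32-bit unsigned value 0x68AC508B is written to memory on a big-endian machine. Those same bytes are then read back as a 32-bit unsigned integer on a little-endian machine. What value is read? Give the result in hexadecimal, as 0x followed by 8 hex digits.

Stored big-endian, the bytes at ascending addresses are 68 AC 50 8B.
Read back as little-endian, the first byte is least significant, giving 0x8B50AC68.

0x8B50AC68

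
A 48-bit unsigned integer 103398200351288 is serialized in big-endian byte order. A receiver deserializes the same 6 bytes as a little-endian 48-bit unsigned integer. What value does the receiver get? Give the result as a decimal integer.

103398200351288 in 48-bit hexadecimal is 0x5E0A45009A38.
Stored big-endian, the bytes at ascending addresses are 5E 0A 45 00 9A 38.
Read back as little-endian, the first byte is least significant, giving 0x389A00450A5E.
0x389A00450A5E = 62234080643678.

62234080643678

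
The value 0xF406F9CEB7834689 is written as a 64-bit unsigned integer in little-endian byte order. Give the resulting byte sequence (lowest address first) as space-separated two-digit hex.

89 46 83 B7 CE F9 06 F4

Split into bytes (most-significant first): F4 06 F9 CE B7 83 46 89.
Little-endian stores the least-significant byte at the lowest address.
So at ascending addresses the bytes are 89 46 83 B7 CE F9 06 F4.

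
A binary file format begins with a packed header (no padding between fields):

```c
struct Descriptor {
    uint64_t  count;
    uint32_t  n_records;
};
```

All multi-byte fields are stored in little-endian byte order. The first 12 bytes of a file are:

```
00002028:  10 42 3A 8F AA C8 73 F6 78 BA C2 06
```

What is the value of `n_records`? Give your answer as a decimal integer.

113425016

`n_records` follows `count` (8 bytes), so it starts at byte offset 8 and occupies 4 bytes.
Bytes at offsets 8..11: 78 BA C2 06.
In little-endian order the low byte comes first in memory.
Reassemble most-significant byte first: 06 C2 BA 78 → 0x06C2BA78.
0x06C2BA78 = 113425016.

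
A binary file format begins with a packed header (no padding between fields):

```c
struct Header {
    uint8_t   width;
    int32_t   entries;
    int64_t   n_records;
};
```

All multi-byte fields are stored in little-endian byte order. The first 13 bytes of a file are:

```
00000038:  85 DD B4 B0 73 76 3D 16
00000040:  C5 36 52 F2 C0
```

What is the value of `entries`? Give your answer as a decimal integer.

`entries` follows `width` (1 byte), so it starts at byte offset 1 and occupies 4 bytes.
Bytes at offsets 1..4: DD B4 B0 73.
In little-endian order the low byte comes first in memory.
Reassemble most-significant byte first: 73 B0 B4 DD → 0x73B0B4DD.
0x73B0B4DD = 1940960477.

1940960477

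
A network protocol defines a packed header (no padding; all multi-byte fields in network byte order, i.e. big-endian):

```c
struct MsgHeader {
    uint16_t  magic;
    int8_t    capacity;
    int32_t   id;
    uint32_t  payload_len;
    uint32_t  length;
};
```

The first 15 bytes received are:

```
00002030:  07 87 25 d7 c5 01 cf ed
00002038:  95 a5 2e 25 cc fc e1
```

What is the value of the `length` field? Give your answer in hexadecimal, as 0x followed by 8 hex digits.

`length` follows `magic` (2 B), `capacity` (1 B), `id` (4 B), `payload_len` (4 B), so it starts at offset 2 + 1 + 4 + 4 = 11 and occupies 4 bytes.
Bytes at offsets 11..14: 25 CC FC E1.
Big-endian: lowest address holds the most-significant byte.
The bytes are already most-significant first: 0x25CCFCE1.

0x25CCFCE1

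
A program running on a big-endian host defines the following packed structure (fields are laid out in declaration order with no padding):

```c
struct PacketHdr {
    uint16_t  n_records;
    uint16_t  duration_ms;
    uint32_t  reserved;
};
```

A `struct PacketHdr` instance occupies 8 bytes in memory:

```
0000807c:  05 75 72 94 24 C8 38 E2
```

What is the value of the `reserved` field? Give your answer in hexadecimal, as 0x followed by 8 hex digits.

0x24C838E2

`reserved` follows `n_records` (2 B), `duration_ms` (2 B), so it starts at offset 2 + 2 = 4 and occupies 4 bytes.
Bytes at offsets 4..7: 24 C8 38 E2.
Big-endian: lowest address holds the most-significant byte.
The bytes are already most-significant first: 0x24C838E2.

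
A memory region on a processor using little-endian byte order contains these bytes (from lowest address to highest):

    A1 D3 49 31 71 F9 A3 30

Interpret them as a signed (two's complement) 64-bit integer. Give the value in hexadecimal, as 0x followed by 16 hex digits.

0x30A3F9713149D3A1

Little-endian stores the least-significant byte at the lowest address.
Reassemble most-significant byte first: 30 A3 F9 71 31 49 D3 A1 → 0x30A3F9713149D3A1.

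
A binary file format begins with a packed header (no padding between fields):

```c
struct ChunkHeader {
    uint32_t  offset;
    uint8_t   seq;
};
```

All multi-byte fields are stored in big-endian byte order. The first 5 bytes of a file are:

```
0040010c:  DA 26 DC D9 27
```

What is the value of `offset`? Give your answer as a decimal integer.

`offset` is the first field, at byte offset 0, occupying 4 bytes.
Bytes at offsets 0..3: DA 26 DC D9.
In big-endian order the high byte comes first in memory.
The bytes are already most-significant first: 0xDA26DCD9.
0xDA26DCD9 = 3659979993.

3659979993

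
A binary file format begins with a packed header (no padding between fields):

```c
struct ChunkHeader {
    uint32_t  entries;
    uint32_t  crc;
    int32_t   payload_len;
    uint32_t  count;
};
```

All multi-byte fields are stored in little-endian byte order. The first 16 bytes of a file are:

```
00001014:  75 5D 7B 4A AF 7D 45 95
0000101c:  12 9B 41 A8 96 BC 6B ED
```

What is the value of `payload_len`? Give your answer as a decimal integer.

-1472095470

`payload_len` follows `entries` (4 B), `crc` (4 B), so it starts at offset 4 + 4 = 8 and occupies 4 bytes.
Bytes at offsets 8..11: 12 9B 41 A8.
In little-endian order the low byte comes first in memory.
Reassemble most-significant byte first: A8 41 9B 12 → 0xA8419B12.
Top bit is set, so as a signed 32-bit value this is 0xA8419B12 − 2^32 = -1472095470.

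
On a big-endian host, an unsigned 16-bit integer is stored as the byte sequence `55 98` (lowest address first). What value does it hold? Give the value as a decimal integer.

In big-endian order the high byte comes first in memory.
The bytes are already most-significant first: 0x5598.
0x5598 = 21912.

21912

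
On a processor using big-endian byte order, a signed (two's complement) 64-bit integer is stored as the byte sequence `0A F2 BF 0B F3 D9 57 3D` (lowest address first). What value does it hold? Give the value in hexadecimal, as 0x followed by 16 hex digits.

0x0AF2BF0BF3D9573D

In big-endian order the high byte comes first in memory.
The bytes are already most-significant first: 0x0AF2BF0BF3D9573D.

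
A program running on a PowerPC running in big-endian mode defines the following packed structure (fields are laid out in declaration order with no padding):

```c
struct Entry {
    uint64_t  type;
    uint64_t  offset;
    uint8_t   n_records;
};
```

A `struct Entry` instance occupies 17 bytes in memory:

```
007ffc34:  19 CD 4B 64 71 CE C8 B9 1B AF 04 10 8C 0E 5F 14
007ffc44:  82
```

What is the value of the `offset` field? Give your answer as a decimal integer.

1994817629064158996

`offset` follows `type` (8 bytes), so it starts at byte offset 8 and occupies 8 bytes.
Bytes at offsets 8..15: 1B AF 04 10 8C 0E 5F 14.
Big-endian stores the most-significant byte at the lowest address.
The bytes are already most-significant first: 0x1BAF04108C0E5F14.
0x1BAF04108C0E5F14 = 1994817629064158996.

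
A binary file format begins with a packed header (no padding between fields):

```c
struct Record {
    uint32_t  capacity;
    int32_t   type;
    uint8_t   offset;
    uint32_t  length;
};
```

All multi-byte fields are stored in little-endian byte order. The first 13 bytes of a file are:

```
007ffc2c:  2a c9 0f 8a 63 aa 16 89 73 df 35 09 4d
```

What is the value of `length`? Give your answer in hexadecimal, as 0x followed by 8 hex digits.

0x4D0935DF

`length` follows `capacity` (4 B), `type` (4 B), `offset` (1 B), so it starts at offset 4 + 4 + 1 = 9 and occupies 4 bytes.
Bytes at offsets 9..12: DF 35 09 4D.
Little-endian stores the least-significant byte at the lowest address.
Reassemble most-significant byte first: 4D 09 35 DF → 0x4D0935DF.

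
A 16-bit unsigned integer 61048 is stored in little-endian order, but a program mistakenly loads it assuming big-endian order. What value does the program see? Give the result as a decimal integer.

30958

61048 in 16-bit hexadecimal is 0xEE78.
Stored little-endian, the bytes at ascending addresses are 78 EE.
Read back as big-endian, the last byte is least significant, giving 0x78EE.
0x78EE = 30958.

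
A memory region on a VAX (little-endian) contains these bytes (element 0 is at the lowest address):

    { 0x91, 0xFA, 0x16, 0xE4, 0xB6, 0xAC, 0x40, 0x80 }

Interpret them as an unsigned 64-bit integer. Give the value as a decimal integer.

Little-endian: lowest address holds the least-significant byte.
Reassemble most-significant byte first: 80 40 AC B6 E4 16 FA 91 → 0x8040ACB6E416FA91.
0x8040ACB6E416FA91 = 9241576336874994321.

9241576336874994321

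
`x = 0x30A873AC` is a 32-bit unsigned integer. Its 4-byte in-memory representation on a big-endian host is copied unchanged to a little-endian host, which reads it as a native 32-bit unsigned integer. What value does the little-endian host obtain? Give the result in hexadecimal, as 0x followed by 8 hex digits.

Stored big-endian, the bytes at ascending addresses are 30 A8 73 AC.
Read back as little-endian, the first byte is least significant, giving 0xAC73A830.

0xAC73A830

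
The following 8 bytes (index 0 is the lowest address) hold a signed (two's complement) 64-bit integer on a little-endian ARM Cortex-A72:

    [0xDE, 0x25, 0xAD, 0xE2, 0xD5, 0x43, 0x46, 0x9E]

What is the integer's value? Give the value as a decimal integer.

In little-endian order the low byte comes first in memory.
Reassemble most-significant byte first: 9E 46 43 D5 E2 AD 25 DE → 0x9E4643D5E2AD25DE.
Top bit is set, so as a signed 64-bit value this is 0x9E4643D5E2AD25DE − 2^64 = -7041866381437098530.

-7041866381437098530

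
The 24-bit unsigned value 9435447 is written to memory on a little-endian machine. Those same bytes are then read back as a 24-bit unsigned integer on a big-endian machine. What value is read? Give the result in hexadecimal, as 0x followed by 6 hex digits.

0x37F98F

9435447 in 24-bit hexadecimal is 0x8FF937.
Stored little-endian, the bytes at ascending addresses are 37 F9 8F.
Read back as big-endian, the last byte is least significant, giving 0x37F98F.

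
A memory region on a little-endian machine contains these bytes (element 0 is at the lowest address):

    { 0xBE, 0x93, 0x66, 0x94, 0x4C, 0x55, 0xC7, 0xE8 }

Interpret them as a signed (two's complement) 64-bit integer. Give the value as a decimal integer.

-1673274949149224002

Little-endian stores the least-significant byte at the lowest address.
Reassemble most-significant byte first: E8 C7 55 4C 94 66 93 BE → 0xE8C7554C946693BE.
Top bit is set, so as a signed 64-bit value this is 0xE8C7554C946693BE − 2^64 = -1673274949149224002.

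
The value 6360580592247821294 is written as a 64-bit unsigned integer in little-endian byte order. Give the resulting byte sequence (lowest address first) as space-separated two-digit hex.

EE D3 2C 4E 59 52 45 58

6360580592247821294 in hexadecimal, padded to 64 bits, is 0x584552594E2CD3EE.
Split into bytes (most-significant first): 58 45 52 59 4E 2C D3 EE.
Little-endian stores the least-significant byte at the lowest address.
So at ascending addresses the bytes are EE D3 2C 4E 59 52 45 58.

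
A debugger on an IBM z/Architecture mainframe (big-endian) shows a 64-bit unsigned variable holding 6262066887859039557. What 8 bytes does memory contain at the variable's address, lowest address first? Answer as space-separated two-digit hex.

56 E7 54 A8 1A 92 ED 45

6262066887859039557 in hexadecimal, padded to 64 bits, is 0x56E754A81A92ED45.
Split into bytes (most-significant first): 56 E7 54 A8 1A 92 ED 45.
Big-endian: lowest address holds the most-significant byte.
So the memory order matches the most-significant-first order: 56 E7 54 A8 1A 92 ED 45.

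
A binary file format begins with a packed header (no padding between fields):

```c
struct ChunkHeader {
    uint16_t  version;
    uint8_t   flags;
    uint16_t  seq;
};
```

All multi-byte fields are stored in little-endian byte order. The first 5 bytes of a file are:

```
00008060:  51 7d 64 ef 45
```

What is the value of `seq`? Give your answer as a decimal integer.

`seq` follows `version` (2 B), `flags` (1 B), so it starts at offset 2 + 1 = 3 and occupies 2 bytes.
Bytes at offsets 3..4: EF 45.
Little-endian stores the least-significant byte at the lowest address.
Reassemble most-significant byte first: 45 EF → 0x45EF.
0x45EF = 17903.

17903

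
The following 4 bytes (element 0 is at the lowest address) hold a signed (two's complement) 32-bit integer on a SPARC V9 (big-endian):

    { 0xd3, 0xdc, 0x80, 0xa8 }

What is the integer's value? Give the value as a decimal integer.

-740523864

Big-endian stores the most-significant byte at the lowest address.
The bytes are already most-significant first: 0xD3DC80A8.
Top bit is set, so as a signed 32-bit value this is 0xD3DC80A8 − 2^32 = -740523864.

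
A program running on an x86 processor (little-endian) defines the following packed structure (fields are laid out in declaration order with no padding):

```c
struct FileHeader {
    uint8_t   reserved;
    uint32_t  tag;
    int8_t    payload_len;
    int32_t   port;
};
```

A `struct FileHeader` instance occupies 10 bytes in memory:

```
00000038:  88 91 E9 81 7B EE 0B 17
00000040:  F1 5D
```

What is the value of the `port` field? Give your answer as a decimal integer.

`port` follows `reserved` (1 B), `tag` (4 B), `payload_len` (1 B), so it starts at offset 1 + 4 + 1 = 6 and occupies 4 bytes.
Bytes at offsets 6..9: 0B 17 F1 5D.
Little-endian stores the least-significant byte at the lowest address.
Reassemble most-significant byte first: 5D F1 17 0B → 0x5DF1170B.
0x5DF1170B = 1576081163.

1576081163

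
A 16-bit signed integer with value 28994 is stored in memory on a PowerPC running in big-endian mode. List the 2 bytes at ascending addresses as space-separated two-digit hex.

71 42

28994 in hexadecimal, padded to 16 bits, is 0x7142.
Split into bytes (most-significant first): 71 42.
Big-endian: lowest address holds the most-significant byte.
So the memory order matches the most-significant-first order: 71 42.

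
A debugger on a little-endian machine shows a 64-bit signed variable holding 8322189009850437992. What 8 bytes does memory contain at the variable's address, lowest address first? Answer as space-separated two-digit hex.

68 91 CB C5 CF 5A 7E 73

8322189009850437992 in hexadecimal, padded to 64 bits, is 0x737E5ACFC5CB9168.
Split into bytes (most-significant first): 73 7E 5A CF C5 CB 91 68.
In little-endian order the low byte comes first in memory.
So at ascending addresses the bytes are 68 91 CB C5 CF 5A 7E 73.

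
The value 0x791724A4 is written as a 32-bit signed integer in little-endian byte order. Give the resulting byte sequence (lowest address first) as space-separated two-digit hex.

Split into bytes (most-significant first): 79 17 24 A4.
Little-endian stores the least-significant byte at the lowest address.
So at ascending addresses the bytes are A4 24 17 79.

A4 24 17 79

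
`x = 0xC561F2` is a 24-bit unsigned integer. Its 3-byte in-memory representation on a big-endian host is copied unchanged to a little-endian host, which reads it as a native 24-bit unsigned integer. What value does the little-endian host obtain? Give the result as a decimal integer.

15884741

Stored big-endian, the bytes at ascending addresses are C5 61 F2.
Read back as little-endian, the first byte is least significant, giving 0xF261C5.
0xF261C5 = 15884741.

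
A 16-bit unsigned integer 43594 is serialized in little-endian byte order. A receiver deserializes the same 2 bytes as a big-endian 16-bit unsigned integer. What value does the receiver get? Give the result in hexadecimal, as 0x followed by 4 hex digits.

0x4AAA

43594 in 16-bit hexadecimal is 0xAA4A.
Stored little-endian, the bytes at ascending addresses are 4A AA.
Read back as big-endian, the last byte is least significant, giving 0x4AAA.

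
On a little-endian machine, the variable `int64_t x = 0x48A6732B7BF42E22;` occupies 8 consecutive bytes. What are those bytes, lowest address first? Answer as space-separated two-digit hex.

22 2E F4 7B 2B 73 A6 48

Split into bytes (most-significant first): 48 A6 73 2B 7B F4 2E 22.
Little-endian: lowest address holds the least-significant byte.
So at ascending addresses the bytes are 22 2E F4 7B 2B 73 A6 48.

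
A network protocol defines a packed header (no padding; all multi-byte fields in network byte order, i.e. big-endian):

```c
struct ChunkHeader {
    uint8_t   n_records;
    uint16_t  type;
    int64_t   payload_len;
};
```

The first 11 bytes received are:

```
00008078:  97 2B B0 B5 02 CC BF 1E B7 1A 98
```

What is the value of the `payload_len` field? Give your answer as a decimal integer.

`payload_len` follows `n_records` (1 B), `type` (2 B), so it starts at offset 1 + 2 = 3 and occupies 8 bytes.
Bytes at offsets 3..10: B5 02 CC BF 1E B7 1A 98.
Big-endian stores the most-significant byte at the lowest address.
The bytes are already most-significant first: 0xB502CCBF1EB71A98.
Top bit is set, so as a signed 64-bit value this is 0xB502CCBF1EB71A98 − 2^64 = -5403531481665037672.

-5403531481665037672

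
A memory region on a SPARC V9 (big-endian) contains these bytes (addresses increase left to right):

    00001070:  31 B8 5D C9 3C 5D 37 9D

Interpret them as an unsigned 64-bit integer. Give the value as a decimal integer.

3582716622455781277

Big-endian stores the most-significant byte at the lowest address.
The bytes are already most-significant first: 0x31B85DC93C5D379D.
0x31B85DC93C5D379D = 3582716622455781277.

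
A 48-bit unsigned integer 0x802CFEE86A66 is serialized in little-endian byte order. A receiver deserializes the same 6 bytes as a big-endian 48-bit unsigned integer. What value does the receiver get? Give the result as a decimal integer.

Stored little-endian, the bytes at ascending addresses are 66 6A E8 FE 2C 80.
Read back as big-endian, the last byte is least significant, giving 0x666AE8FE2C80.
0x666AE8FE2C80 = 112609361538176.

112609361538176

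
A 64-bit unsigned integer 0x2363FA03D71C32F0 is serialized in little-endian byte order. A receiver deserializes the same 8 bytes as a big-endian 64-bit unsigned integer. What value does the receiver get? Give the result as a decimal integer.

Stored little-endian, the bytes at ascending addresses are F0 32 1C D7 03 FA 63 23.
Read back as big-endian, the last byte is least significant, giving 0xF0321CD703FA6323.
0xF0321CD703FA6323 = 17307928027748524835.

17307928027748524835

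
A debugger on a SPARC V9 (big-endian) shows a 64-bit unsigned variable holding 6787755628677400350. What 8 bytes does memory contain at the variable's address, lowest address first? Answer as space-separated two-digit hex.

5E 32 F3 C7 FD 79 87 1E

6787755628677400350 in hexadecimal, padded to 64 bits, is 0x5E32F3C7FD79871E.
Split into bytes (most-significant first): 5E 32 F3 C7 FD 79 87 1E.
In big-endian order the high byte comes first in memory.
So the memory order matches the most-significant-first order: 5E 32 F3 C7 FD 79 87 1E.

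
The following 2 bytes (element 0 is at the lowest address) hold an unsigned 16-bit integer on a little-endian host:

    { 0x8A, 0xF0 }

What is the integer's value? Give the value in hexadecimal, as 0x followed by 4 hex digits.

0xF08A

Little-endian stores the least-significant byte at the lowest address.
Reassemble most-significant byte first: F0 8A → 0xF08A.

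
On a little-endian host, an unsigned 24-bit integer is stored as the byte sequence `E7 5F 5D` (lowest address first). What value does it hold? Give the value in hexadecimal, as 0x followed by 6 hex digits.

0x5D5FE7

Little-endian stores the least-significant byte at the lowest address.
Reassemble most-significant byte first: 5D 5F E7 → 0x5D5FE7.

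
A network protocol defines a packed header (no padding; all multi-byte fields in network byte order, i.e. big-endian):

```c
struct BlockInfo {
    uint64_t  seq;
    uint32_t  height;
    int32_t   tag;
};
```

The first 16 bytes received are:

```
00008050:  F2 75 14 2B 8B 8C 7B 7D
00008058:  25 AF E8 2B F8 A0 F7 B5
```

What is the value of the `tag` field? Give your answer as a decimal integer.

`tag` follows `seq` (8 B), `height` (4 B), so it starts at offset 8 + 4 = 12 and occupies 4 bytes.
Bytes at offsets 12..15: F8 A0 F7 B5.
Big-endian stores the most-significant byte at the lowest address.
The bytes are already most-significant first: 0xF8A0F7B5.
Top bit is set, so as a signed 32-bit value this is 0xF8A0F7B5 − 2^32 = -123668555.

-123668555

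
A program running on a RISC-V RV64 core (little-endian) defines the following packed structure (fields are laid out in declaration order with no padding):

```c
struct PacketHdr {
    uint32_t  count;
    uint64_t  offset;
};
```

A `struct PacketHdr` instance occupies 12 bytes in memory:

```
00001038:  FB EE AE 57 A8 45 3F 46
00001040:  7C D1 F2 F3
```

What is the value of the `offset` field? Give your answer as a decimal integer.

`offset` follows `count` (4 bytes), so it starts at byte offset 4 and occupies 8 bytes.
Bytes at offsets 4..11: A8 45 3F 46 7C D1 F2 F3.
Little-endian: lowest address holds the least-significant byte.
Reassemble most-significant byte first: F3 F2 D1 7C 46 3F 45 A8 → 0xF3F2D17C463F45A8.
0xF3F2D17C463F45A8 = 17578342627265168808.

17578342627265168808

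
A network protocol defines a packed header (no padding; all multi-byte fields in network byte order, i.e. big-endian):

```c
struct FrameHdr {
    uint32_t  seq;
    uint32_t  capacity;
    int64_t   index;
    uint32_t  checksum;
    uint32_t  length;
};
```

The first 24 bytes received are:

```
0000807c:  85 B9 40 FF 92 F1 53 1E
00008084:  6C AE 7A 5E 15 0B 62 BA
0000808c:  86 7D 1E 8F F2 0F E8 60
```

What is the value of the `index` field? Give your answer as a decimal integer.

7831331346542453434

`index` follows `seq` (4 B), `capacity` (4 B), so it starts at offset 4 + 4 = 8 and occupies 8 bytes.
Bytes at offsets 8..15: 6C AE 7A 5E 15 0B 62 BA.
In big-endian order the high byte comes first in memory.
The bytes are already most-significant first: 0x6CAE7A5E150B62BA.
0x6CAE7A5E150B62BA = 7831331346542453434.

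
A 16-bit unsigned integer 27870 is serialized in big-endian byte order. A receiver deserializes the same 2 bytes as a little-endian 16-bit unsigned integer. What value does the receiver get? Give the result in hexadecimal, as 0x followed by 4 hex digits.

27870 in 16-bit hexadecimal is 0x6CDE.
Stored big-endian, the bytes at ascending addresses are 6C DE.
Read back as little-endian, the first byte is least significant, giving 0xDE6C.

0xDE6C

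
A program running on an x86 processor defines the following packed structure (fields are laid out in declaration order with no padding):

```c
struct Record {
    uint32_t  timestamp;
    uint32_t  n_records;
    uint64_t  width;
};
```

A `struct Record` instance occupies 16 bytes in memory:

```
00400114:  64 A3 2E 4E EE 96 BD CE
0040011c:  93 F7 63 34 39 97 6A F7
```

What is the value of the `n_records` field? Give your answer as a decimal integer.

3468531438

`n_records` follows `timestamp` (4 bytes), so it starts at byte offset 4 and occupies 4 bytes.
Bytes at offsets 4..7: EE 96 BD CE.
Little-endian: lowest address holds the least-significant byte.
Reassemble most-significant byte first: CE BD 96 EE → 0xCEBD96EE.
0xCEBD96EE = 3468531438.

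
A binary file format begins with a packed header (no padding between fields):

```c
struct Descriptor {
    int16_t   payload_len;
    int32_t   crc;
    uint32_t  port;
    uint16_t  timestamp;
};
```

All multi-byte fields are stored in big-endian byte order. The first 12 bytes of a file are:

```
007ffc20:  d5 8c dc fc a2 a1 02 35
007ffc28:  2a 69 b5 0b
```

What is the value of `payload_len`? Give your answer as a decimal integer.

`payload_len` is the first field, at byte offset 0, occupying 2 bytes.
Bytes at offsets 0..1: D5 8C.
Big-endian: lowest address holds the most-significant byte.
The bytes are already most-significant first: 0xD58C.
Top bit is set, so as a signed 16-bit value this is 0xD58C − 2^16 = -10868.

-10868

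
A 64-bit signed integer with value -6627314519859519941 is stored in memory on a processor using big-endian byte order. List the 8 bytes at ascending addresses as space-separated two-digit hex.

Two's complement of -6627314519859519941 in 64 bits: 6627314519859519941 = 0x5BF8F3715B03E1C5; invert → 0xA4070C8EA4FC1E3A; add 1 → 0xA4070C8EA4FC1E3B.
Split into bytes (most-significant first): A4 07 0C 8E A4 FC 1E 3B.
Big-endian: lowest address holds the most-significant byte.
So the memory order matches the most-significant-first order: A4 07 0C 8E A4 FC 1E 3B.

A4 07 0C 8E A4 FC 1E 3B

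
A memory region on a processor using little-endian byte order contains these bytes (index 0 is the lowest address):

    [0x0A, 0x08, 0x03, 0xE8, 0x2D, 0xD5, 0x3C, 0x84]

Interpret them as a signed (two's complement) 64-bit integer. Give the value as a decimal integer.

Little-endian stores the least-significant byte at the lowest address.
Reassemble most-significant byte first: 84 3C D5 2D E8 03 08 0A → 0x843CD52DE803080A.
Top bit is set, so as a signed 64-bit value this is 0x843CD52DE803080A − 2^64 = -8918018768957667318.

-8918018768957667318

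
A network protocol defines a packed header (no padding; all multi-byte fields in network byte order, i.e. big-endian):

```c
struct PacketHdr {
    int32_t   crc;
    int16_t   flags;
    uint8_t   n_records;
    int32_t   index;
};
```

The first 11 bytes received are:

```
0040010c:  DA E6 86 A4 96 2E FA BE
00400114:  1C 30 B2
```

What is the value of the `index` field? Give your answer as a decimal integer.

-1105448782

`index` follows `crc` (4 B), `flags` (2 B), `n_records` (1 B), so it starts at offset 4 + 2 + 1 = 7 and occupies 4 bytes.
Bytes at offsets 7..10: BE 1C 30 B2.
Big-endian stores the most-significant byte at the lowest address.
The bytes are already most-significant first: 0xBE1C30B2.
Top bit is set, so as a signed 32-bit value this is 0xBE1C30B2 − 2^32 = -1105448782.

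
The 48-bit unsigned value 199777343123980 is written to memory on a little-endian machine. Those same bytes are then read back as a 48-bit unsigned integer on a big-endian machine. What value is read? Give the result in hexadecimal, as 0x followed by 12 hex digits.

0x0C329249B2B5

199777343123980 in 48-bit hexadecimal is 0xB5B24992320C.
Stored little-endian, the bytes at ascending addresses are 0C 32 92 49 B2 B5.
Read back as big-endian, the last byte is least significant, giving 0x0C329249B2B5.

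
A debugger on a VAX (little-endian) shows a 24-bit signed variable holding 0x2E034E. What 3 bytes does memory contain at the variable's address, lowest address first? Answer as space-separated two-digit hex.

Split into bytes (most-significant first): 2E 03 4E.
Little-endian: lowest address holds the least-significant byte.
So at ascending addresses the bytes are 4E 03 2E.

4E 03 2E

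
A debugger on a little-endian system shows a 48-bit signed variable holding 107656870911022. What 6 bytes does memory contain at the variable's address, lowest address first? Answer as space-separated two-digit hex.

107656870911022 in hexadecimal, padded to 48 bits, is 0x61E9D18C5C2E.
Split into bytes (most-significant first): 61 E9 D1 8C 5C 2E.
In little-endian order the low byte comes first in memory.
So at ascending addresses the bytes are 2E 5C 8C D1 E9 61.

2E 5C 8C D1 E9 61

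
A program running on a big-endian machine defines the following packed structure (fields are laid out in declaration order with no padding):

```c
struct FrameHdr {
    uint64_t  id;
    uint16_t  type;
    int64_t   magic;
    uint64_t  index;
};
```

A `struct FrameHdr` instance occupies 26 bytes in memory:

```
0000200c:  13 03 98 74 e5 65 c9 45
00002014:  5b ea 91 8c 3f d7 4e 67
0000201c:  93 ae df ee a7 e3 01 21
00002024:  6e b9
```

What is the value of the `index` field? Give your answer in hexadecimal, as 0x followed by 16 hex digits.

0xDFEEA7E301216EB9

`index` follows `id` (8 B), `type` (2 B), `magic` (8 B), so it starts at offset 8 + 2 + 8 = 18 and occupies 8 bytes.
Bytes at offsets 18..25: DF EE A7 E3 01 21 6E B9.
In big-endian order the high byte comes first in memory.
The bytes are already most-significant first: 0xDFEEA7E301216EB9.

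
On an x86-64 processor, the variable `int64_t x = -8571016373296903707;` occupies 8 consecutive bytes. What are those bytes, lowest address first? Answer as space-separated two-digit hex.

E5 C9 94 09 05 A2 0D 89

Two's complement of -8571016373296903707 in 64 bits: 8571016373296903707 = 0x76F25DFAF66B361B; invert → 0x890DA2050994C9E4; add 1 → 0x890DA2050994C9E5.
Split into bytes (most-significant first): 89 0D A2 05 09 94 C9 E5.
Little-endian stores the least-significant byte at the lowest address.
So at ascending addresses the bytes are E5 C9 94 09 05 A2 0D 89.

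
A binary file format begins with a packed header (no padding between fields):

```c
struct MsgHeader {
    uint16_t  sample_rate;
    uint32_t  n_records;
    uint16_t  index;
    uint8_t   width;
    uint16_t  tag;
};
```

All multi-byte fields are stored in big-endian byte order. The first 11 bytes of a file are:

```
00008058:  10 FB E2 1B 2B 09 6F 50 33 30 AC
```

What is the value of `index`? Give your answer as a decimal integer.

`index` follows `sample_rate` (2 B), `n_records` (4 B), so it starts at offset 2 + 4 = 6 and occupies 2 bytes.
Bytes at offsets 6..7: 6F 50.
Big-endian: lowest address holds the most-significant byte.
The bytes are already most-significant first: 0x6F50.
0x6F50 = 28496.

28496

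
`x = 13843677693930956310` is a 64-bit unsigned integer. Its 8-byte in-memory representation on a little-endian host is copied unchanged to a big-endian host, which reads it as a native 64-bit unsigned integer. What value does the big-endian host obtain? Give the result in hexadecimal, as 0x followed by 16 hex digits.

0x16E6C003849F1EC0

13843677693930956310 in 64-bit hexadecimal is 0xC01E9F8403C0E616.
Stored little-endian, the bytes at ascending addresses are 16 E6 C0 03 84 9F 1E C0.
Read back as big-endian, the last byte is least significant, giving 0x16E6C003849F1EC0.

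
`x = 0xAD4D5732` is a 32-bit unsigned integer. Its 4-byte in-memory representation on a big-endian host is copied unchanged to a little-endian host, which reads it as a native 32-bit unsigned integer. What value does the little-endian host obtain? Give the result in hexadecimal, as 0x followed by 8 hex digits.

Stored big-endian, the bytes at ascending addresses are AD 4D 57 32.
Read back as little-endian, the first byte is least significant, giving 0x32574DAD.

0x32574DAD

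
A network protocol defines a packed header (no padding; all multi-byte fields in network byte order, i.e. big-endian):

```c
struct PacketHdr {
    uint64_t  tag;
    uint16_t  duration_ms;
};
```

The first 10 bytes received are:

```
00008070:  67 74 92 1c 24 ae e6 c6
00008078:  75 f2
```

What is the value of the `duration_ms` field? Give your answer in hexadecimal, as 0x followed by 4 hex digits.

0x75F2

`duration_ms` follows `tag` (8 bytes), so it starts at byte offset 8 and occupies 2 bytes.
Bytes at offsets 8..9: 75 F2.
Big-endian: lowest address holds the most-significant byte.
The bytes are already most-significant first: 0x75F2.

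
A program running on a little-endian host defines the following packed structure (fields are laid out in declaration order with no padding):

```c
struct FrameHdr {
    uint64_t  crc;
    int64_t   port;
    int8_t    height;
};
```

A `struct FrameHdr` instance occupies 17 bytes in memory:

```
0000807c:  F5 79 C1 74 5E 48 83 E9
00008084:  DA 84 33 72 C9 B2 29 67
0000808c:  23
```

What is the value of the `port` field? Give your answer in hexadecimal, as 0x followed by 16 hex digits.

`port` follows `crc` (8 bytes), so it starts at byte offset 8 and occupies 8 bytes.
Bytes at offsets 8..15: DA 84 33 72 C9 B2 29 67.
Little-endian: lowest address holds the least-significant byte.
Reassemble most-significant byte first: 67 29 B2 C9 72 33 84 DA → 0x6729B2C9723384DA.

0x6729B2C9723384DA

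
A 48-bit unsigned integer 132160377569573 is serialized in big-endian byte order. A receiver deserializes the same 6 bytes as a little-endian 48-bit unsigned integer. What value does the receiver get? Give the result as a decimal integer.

41512402170488

132160377569573 in 48-bit hexadecimal is 0x7832FC5BC125.
Stored big-endian, the bytes at ascending addresses are 78 32 FC 5B C1 25.
Read back as little-endian, the first byte is least significant, giving 0x25C15BFC3278.
0x25C15BFC3278 = 41512402170488.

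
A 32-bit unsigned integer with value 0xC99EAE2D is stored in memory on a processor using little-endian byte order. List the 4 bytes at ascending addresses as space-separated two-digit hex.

2D AE 9E C9

Split into bytes (most-significant first): C9 9E AE 2D.
In little-endian order the low byte comes first in memory.
So at ascending addresses the bytes are 2D AE 9E C9.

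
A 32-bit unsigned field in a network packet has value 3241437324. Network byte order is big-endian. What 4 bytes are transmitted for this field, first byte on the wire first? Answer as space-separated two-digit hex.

C1 34 68 8C

3241437324 in hexadecimal, padded to 32 bits, is 0xC134688C.
Split into bytes (most-significant first): C1 34 68 8C.
Big-endian: lowest address holds the most-significant byte.
So the memory order matches the most-significant-first order: C1 34 68 8C.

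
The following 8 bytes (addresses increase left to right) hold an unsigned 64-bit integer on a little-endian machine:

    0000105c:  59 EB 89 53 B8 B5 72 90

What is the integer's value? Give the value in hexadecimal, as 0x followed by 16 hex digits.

Little-endian stores the least-significant byte at the lowest address.
Reassemble most-significant byte first: 90 72 B5 B8 53 89 EB 59 → 0x9072B5B85389EB59.

0x9072B5B85389EB59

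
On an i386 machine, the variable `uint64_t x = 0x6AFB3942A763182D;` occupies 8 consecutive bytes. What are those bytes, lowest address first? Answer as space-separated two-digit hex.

2D 18 63 A7 42 39 FB 6A

Split into bytes (most-significant first): 6A FB 39 42 A7 63 18 2D.
Little-endian stores the least-significant byte at the lowest address.
So at ascending addresses the bytes are 2D 18 63 A7 42 39 FB 6A.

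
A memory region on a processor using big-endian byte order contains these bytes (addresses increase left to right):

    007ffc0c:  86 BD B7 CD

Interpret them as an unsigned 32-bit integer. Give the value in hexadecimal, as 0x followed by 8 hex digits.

In big-endian order the high byte comes first in memory.
The bytes are already most-significant first: 0x86BDB7CD.

0x86BDB7CD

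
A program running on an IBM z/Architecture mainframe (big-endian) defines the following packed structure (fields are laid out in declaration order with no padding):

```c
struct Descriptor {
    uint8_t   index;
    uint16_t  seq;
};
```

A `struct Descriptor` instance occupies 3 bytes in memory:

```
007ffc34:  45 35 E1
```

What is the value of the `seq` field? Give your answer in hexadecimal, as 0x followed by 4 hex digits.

`seq` follows `index` (1 byte), so it starts at byte offset 1 and occupies 2 bytes.
Bytes at offsets 1..2: 35 E1.
Big-endian: lowest address holds the most-significant byte.
The bytes are already most-significant first: 0x35E1.

0x35E1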